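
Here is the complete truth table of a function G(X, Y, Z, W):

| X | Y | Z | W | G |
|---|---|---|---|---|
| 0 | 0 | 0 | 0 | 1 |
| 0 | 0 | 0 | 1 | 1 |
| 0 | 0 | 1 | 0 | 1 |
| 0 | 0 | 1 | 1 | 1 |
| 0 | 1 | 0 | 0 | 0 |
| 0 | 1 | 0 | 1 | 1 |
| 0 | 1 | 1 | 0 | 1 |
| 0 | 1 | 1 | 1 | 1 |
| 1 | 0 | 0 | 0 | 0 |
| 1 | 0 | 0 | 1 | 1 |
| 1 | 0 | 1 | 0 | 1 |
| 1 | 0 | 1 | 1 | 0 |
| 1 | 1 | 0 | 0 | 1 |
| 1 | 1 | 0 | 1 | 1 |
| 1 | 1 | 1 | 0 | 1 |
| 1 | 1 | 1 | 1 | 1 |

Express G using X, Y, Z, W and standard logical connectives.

The 0-rows are (0,1,0,0), (1,0,0,0), (1,0,1,1). Take each as a conjunction (¬X·Y·¬Z·¬W, X·¬Y·¬Z·¬W, X·¬Y·Z·W), form their disjunction, and complement — that gives a formula that is 1 everywhere G is.

G(X, Y, Z, W) = NOT (((((NOT X AND Y) AND NOT Z) AND NOT W) OR (((X AND NOT Y) AND NOT Z) AND NOT W)) OR (((X AND NOT Y) AND Z) AND W))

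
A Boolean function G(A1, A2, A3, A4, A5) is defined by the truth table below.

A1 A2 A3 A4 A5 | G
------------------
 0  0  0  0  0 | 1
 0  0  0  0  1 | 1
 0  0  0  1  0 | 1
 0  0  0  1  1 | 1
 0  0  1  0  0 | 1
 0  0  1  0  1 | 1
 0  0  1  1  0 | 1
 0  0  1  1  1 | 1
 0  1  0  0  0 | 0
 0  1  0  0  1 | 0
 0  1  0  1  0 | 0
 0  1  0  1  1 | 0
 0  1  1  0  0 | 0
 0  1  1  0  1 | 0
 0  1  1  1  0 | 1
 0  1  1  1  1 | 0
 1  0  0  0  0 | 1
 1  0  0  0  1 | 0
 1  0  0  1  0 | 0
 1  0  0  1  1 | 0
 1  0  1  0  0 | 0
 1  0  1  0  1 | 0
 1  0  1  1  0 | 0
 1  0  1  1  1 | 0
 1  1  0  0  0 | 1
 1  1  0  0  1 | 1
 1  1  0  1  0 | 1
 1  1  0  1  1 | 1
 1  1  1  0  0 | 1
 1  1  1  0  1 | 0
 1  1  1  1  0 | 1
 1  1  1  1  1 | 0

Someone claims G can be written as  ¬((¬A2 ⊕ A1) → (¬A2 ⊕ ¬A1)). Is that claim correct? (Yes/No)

Check the formula against G row by row:
  A1=0, A2=0, A3=0, A4=0, A5=0: formula gives 1, G = 1 ✓
  A1=0, A2=0, A3=0, A4=0, A5=1: formula gives 1, G = 1 ✓
  A1=0, A2=0, A3=0, A4=1, A5=0: formula gives 1, G = 1 ✓
  A1=0, A2=0, A3=0, A4=1, A5=1: formula gives 1, G = 1 ✓
  …
  A1=0, A2=1, A3=1, A4=1, A5=0: formula gives 0, but G = 1 ✗
Row (0,1,1,1,0) is a counterexample, so the formula is not equivalent to G.

No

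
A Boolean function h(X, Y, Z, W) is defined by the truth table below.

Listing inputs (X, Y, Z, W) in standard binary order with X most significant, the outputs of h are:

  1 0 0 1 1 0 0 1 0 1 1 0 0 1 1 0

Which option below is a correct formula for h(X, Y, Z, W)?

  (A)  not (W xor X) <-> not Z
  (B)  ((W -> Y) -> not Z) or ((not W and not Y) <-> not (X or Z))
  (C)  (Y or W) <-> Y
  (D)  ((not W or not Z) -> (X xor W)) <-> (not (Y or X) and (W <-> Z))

(B) disagrees with h on (0,0,0,1) (formula → 1, table → 0); rule it out.
(C) disagrees with h on (0,0,1,0) (formula → 1, table → 0); rule it out.
(D) disagrees with h on (0,0,0,0) (formula → 0, table → 1); rule it out.
(A) is the remaining candidate, and it agrees with h on all 16 inputs.

A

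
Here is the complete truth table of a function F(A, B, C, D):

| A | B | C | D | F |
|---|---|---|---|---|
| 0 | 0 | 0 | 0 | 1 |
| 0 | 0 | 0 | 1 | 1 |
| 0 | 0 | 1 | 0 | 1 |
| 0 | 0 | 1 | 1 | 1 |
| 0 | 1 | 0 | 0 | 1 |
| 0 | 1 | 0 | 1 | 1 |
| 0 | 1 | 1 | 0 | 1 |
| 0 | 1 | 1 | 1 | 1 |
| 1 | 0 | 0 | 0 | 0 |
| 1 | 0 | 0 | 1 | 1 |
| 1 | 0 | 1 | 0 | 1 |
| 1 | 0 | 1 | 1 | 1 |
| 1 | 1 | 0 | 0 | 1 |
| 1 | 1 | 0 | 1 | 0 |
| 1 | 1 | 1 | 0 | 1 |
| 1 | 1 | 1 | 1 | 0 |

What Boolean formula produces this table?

There are just 3 zero rows: (1,0,0,0), (1,1,0,1), (1,1,1,1). Their minterms are A·¬B·¬C·¬D, A·B·¬C·D, A·B·C·D; the OR of those covers precisely the 0-outputs, and negating it yields F.

F(A, B, C, D) = (((((A · B') · C') · D') + (((A · B) · C') · D)) + (((A · B) · C) · D))'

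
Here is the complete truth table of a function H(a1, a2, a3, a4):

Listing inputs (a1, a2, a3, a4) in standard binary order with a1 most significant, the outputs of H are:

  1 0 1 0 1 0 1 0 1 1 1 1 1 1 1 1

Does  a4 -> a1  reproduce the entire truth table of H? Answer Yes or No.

Yes

Test each input against both H and the formula:
  a1=0, a2=0, a3=0, a4=0: formula gives 1, H = 1 ✓
  a1=0, a2=0, a3=0, a4=1: formula gives 0, H = 0 ✓
  a1=0, a2=0, a3=1, a4=0: formula gives 1, H = 1 ✓
  a1=0, a2=0, a3=1, a4=1: formula gives 0, H = 0 ✓
  …and likewise for the remaining 12 rows.
All 16 rows match — the expression computes H exactly.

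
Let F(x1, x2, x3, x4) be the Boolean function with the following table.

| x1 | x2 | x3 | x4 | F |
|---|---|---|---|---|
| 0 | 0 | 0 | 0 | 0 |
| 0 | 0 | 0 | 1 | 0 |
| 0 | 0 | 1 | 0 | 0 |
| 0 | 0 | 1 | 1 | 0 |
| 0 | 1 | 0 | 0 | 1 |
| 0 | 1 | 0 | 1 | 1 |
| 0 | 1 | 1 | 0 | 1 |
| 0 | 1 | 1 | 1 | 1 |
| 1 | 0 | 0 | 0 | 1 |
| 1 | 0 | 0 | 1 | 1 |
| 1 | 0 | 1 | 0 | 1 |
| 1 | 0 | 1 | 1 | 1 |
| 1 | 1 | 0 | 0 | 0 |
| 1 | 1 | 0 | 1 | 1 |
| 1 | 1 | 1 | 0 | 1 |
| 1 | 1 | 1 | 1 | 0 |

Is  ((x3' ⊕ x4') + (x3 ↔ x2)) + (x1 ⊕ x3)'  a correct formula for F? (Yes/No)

Test each input against both F and the formula:
  x1=0, x2=0, x3=0, x4=0: formula gives 1, but F = 0 ✗
Row (0,0,0,0) is a counterexample, so the formula is not equivalent to F.

No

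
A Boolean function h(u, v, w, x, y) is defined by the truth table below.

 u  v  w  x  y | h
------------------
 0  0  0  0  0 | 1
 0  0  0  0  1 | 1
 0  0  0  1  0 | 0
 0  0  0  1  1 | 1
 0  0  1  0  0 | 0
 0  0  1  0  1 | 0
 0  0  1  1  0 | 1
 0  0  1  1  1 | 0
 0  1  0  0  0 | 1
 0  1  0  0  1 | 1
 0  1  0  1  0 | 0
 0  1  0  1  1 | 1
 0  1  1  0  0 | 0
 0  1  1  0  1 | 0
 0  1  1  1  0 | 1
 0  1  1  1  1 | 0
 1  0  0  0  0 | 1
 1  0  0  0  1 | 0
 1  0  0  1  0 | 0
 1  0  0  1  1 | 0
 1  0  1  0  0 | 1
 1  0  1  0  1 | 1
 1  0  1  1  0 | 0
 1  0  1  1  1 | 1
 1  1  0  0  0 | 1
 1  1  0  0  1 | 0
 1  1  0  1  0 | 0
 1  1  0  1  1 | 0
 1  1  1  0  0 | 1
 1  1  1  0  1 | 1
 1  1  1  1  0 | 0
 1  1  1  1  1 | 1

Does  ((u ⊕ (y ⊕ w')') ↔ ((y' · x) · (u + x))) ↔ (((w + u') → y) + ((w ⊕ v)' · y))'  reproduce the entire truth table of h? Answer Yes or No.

Test each input against both h and the formula:
  u=0, v=0, w=0, x=0, y=0: formula gives 1, h = 1 ✓
  u=0, v=0, w=0, x=0, y=1: formula gives 1, h = 1 ✓
  u=0, v=0, w=0, x=1, y=0: formula gives 0, h = 0 ✓
  u=0, v=0, w=0, x=1, y=1: formula gives 1, h = 1 ✓
  … (the remaining 28 rows also agree.)
Every row agrees, so the formula is equivalent.

Yes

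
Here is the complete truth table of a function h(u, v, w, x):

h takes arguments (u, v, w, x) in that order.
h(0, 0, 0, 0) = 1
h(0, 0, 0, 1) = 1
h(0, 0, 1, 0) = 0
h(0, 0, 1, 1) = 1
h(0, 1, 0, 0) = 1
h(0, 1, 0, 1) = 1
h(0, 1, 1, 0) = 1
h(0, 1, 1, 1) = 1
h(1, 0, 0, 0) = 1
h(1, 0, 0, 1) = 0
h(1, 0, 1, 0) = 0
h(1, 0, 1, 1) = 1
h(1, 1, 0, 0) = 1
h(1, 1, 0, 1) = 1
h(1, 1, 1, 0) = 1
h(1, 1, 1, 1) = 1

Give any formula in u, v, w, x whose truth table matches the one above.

h(u, v, w, x) = NOT (((((NOT u AND NOT v) AND w) AND NOT x) OR (((u AND NOT v) AND NOT w) AND x)) OR (((u AND NOT v) AND w) AND NOT x))

There are just 3 zero rows: (0,0,1,0), (1,0,0,1), (1,0,1,0). Their minterms are ¬u·¬v·w·¬x, u·¬v·¬w·x, u·¬v·w·¬x; the OR of those covers precisely the 0-outputs, and negating it yields h.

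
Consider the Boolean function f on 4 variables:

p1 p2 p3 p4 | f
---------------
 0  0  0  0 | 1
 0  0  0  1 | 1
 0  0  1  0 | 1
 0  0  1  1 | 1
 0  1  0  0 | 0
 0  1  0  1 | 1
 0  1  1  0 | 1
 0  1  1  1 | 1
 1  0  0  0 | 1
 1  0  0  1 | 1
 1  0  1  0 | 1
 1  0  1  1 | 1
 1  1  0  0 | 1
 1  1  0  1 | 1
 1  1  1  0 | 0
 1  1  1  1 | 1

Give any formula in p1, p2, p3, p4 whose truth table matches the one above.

f(p1, p2, p3, p4) = NOT ((((NOT p1 AND p2) AND NOT p3) AND NOT p4) OR (((p1 AND p2) AND p3) AND NOT p4))

There are just 2 zero rows: (0,1,0,0), (1,1,1,0). Their minterms are ¬p1·p2·¬p3·¬p4, p1·p2·p3·¬p4; the OR of those covers precisely the 0-outputs, and negating it yields f.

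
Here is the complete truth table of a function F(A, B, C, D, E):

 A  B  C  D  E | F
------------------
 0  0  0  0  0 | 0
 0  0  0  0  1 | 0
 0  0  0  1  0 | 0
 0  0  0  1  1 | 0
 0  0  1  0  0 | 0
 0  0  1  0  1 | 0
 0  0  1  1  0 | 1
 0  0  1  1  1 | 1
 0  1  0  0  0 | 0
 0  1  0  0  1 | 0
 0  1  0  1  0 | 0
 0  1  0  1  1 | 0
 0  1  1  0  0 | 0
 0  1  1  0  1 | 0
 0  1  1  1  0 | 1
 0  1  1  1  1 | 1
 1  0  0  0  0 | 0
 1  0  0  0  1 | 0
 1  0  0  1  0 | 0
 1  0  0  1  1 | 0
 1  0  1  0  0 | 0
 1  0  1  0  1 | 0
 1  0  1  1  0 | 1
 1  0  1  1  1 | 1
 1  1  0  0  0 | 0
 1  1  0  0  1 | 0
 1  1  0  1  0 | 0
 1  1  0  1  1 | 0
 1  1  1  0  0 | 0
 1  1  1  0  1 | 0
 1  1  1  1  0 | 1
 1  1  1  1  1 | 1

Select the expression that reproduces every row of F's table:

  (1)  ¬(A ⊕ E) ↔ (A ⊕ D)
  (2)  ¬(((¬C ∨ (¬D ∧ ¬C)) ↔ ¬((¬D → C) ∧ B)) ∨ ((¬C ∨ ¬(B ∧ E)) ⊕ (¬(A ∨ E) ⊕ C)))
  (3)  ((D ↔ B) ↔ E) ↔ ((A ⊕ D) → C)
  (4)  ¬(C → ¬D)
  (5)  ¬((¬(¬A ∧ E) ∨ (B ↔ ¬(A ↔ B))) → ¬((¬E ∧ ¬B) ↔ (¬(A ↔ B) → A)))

(1) disagrees with F on (0,0,0,0,1) (formula → 1, table → 0); rule it out.
(2) disagrees with F on (0,0,1,0,1) (formula → 1, table → 0); rule it out.
(3) disagrees with F on (0,0,0,0,1) (formula → 1, table → 0); rule it out.
(5) disagrees with F on (0,0,0,0,0) (formula → 1, table → 0); rule it out.
Only (4) survives; checking it on all 32 rows confirms it matches F.

4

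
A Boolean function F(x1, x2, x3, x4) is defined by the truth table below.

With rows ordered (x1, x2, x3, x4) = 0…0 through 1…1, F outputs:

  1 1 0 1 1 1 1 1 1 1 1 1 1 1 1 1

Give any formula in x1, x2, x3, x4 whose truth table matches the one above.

F is 0 on exactly one input, (0,0,1,0), whose minterm is ¬x1·¬x2·x3·¬x4. So F is the negation of that single conjunction.

F(x1, x2, x3, x4) = not (((not x1 and not x2) and x3) and not x4)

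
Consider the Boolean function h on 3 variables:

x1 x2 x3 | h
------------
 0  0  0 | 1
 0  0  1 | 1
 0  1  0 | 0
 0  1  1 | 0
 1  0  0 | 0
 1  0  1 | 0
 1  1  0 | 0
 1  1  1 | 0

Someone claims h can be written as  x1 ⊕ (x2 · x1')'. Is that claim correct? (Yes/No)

Yes

Test each input against both h and the formula:
  x1=0, x2=0, x3=0: formula gives 1, h = 1 ✓
  x1=0, x2=0, x3=1: formula gives 1, h = 1 ✓
  x1=0, x2=1, x3=0: formula gives 0, h = 0 ✓
  x1=0, x2=1, x3=1: formula gives 0, h = 0 ✓
  x1=1, x2=0, x3=0: formula gives 0, h = 0 ✓
  …and likewise for the remaining 3 rows.
No disagreement on any input; they are logically equivalent.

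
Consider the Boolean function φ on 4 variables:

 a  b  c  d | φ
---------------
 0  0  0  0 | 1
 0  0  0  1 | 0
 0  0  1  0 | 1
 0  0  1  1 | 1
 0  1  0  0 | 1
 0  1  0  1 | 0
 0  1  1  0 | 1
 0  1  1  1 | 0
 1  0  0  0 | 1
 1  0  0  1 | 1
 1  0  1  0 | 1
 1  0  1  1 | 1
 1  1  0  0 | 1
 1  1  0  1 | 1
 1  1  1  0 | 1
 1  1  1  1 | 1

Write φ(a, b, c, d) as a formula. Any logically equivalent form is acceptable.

φ(a, b, c, d) = ¬(((((¬a ∧ ¬b) ∧ ¬c) ∧ d) ∨ (((¬a ∧ b) ∧ ¬c) ∧ d)) ∨ (((¬a ∧ b) ∧ c) ∧ d))

The 0-rows are (0,0,0,1), (0,1,0,1), (0,1,1,1). Take each as a conjunction (¬a·¬b·¬c·d, ¬a·b·¬c·d, ¬a·b·c·d), form their disjunction, and complement — that gives a formula that is 1 everywhere φ is.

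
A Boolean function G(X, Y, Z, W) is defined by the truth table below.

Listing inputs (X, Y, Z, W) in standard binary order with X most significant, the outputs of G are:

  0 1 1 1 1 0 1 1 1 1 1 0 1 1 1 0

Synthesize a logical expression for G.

There are just 4 zero rows: (0,0,0,0), (0,1,0,1), (1,0,1,1), (1,1,1,1). Their minterms are ¬X·¬Y·¬Z·¬W, ¬X·Y·¬Z·W, X·¬Y·Z·W, X·Y·Z·W; the OR of those covers precisely the 0-outputs, and negating it yields G.

G(X, Y, Z, W) = not ((((((not X and not Y) and not Z) and not W) or (((not X and Y) and not Z) and W)) or (((X and not Y) and Z) and W)) or (((X and Y) and Z) and W))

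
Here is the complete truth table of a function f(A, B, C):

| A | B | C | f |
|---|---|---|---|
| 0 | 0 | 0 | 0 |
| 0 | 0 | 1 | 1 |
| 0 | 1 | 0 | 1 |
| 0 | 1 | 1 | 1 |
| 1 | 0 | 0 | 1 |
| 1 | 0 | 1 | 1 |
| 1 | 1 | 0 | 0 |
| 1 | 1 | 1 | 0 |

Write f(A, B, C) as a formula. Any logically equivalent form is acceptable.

There are just 3 zero rows: (0,0,0), (1,1,0), (1,1,1). Their minterms are ¬A·¬B·¬C, A·B·¬C, A·B·C; the OR of those covers precisely the 0-outputs, and negating it yields f.

f(A, B, C) = ((((A' · B') · C') + ((A · B) · C')) + ((A · B) · C))'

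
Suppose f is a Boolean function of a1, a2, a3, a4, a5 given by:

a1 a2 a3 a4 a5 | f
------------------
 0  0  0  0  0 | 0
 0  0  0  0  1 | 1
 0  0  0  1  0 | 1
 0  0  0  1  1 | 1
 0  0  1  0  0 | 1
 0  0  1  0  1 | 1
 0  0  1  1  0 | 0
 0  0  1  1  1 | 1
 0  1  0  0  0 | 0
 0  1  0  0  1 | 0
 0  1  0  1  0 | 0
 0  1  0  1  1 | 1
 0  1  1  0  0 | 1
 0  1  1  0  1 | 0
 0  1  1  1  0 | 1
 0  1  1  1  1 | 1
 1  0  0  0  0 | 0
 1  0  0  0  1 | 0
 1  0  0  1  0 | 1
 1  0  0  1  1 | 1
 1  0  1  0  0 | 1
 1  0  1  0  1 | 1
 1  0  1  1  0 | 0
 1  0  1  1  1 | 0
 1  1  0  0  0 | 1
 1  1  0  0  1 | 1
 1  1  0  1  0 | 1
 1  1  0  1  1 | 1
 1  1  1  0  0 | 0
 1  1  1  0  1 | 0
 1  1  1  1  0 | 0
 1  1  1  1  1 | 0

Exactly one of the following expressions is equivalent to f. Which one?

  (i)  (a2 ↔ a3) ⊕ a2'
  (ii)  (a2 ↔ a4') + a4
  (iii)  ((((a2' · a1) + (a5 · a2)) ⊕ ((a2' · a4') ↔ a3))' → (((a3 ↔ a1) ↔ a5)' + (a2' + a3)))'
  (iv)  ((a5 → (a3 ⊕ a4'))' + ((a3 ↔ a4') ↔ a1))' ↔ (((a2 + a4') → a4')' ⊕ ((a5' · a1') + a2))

(i) disagrees with f on (0,0,0,0,1) (formula → 0, table → 1); rule it out.
(ii) disagrees with f on (0,0,0,0,1) (formula → 0, table → 1); rule it out.
(iii) disagrees with f on (0,0,0,0,1) (formula → 0, table → 1); rule it out.
That leaves (iv). Evaluating it on every row reproduces the table of f exactly.

iv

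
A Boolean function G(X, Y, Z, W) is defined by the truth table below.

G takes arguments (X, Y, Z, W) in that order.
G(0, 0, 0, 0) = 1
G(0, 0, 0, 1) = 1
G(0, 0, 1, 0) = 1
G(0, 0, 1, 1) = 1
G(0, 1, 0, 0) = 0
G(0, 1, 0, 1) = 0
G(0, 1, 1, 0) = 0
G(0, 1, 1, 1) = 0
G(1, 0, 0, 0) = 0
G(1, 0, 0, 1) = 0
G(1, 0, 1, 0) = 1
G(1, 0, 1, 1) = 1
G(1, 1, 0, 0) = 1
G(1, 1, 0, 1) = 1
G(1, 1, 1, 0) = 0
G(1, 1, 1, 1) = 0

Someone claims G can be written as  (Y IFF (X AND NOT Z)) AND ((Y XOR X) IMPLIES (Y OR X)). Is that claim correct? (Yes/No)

Check the formula against G row by row:
  X=0, Y=0, Z=0, W=0: formula gives 1, G = 1 ✓
  X=0, Y=0, Z=0, W=1: formula gives 1, G = 1 ✓
  X=0, Y=0, Z=1, W=0: formula gives 1, G = 1 ✓
  X=0, Y=0, Z=1, W=1: formula gives 1, G = 1 ✓
  … (the remaining 12 rows also agree.)
All 16 rows match — the expression computes G exactly.

Yes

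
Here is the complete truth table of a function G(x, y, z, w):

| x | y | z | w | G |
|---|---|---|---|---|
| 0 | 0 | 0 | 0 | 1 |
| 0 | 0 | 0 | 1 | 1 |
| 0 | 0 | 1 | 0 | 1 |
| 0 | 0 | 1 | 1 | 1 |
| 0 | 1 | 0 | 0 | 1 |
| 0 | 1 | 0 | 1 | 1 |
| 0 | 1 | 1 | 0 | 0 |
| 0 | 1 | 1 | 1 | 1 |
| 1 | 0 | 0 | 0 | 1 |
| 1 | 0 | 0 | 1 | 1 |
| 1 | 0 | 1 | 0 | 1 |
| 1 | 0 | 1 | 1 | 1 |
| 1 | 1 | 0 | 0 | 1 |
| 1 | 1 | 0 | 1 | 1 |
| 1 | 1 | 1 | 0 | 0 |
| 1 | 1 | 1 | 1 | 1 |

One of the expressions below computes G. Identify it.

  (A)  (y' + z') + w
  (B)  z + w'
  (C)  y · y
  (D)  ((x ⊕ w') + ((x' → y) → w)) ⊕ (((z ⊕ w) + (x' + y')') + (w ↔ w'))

A

(B) fails at (0,0,0,1): the formula yields 0, G is 1.
(C) fails at (0,0,0,0): the formula yields 0, G is 1.
(D) fails at (0,0,0,1): the formula yields 0, G is 1.
Only (A) survives; checking it on all 16 rows confirms it matches G.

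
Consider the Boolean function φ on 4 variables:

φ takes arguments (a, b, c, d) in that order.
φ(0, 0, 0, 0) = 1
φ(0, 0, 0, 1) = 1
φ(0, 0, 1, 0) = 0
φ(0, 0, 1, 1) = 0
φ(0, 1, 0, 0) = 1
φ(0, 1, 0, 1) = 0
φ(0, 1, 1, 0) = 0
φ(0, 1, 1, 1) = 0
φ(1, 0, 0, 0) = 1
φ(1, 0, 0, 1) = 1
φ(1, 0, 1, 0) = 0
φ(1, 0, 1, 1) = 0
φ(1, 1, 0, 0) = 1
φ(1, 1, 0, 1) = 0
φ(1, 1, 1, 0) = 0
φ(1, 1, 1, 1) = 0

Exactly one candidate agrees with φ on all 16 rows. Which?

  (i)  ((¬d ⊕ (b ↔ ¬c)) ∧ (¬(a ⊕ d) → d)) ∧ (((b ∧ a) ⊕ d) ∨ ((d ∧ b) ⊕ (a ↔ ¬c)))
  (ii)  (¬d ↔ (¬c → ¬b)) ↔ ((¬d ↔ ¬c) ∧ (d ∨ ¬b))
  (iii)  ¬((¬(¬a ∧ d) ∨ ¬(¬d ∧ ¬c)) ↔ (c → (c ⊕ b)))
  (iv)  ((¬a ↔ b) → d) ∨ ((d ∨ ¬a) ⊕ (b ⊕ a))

ii

(i) fails at (0,0,0,0): the formula yields 0, φ is 1.
(iii) fails at (0,0,0,0): the formula yields 0, φ is 1.
(iv) fails at (0,0,1,0): the formula yields 1, φ is 0.
That leaves (ii). Evaluating it on every row reproduces the table of φ exactly.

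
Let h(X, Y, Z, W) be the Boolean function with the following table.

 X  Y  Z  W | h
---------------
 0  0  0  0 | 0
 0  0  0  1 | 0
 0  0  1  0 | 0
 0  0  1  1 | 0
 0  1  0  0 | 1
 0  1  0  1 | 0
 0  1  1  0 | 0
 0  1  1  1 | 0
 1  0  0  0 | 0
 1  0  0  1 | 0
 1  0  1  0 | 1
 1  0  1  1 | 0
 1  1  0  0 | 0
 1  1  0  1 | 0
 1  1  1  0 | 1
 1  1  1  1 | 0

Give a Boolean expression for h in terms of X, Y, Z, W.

Collect the rows where h=1 — (0,1,0,0), (1,0,1,0), (1,1,1,0) — and write one minterm per row: ¬X·Y·¬Z·¬W, X·¬Y·Z·¬W, X·Y·Z·¬W. Their union (logical OR) reproduces the table exactly.

h(X, Y, Z, W) = ((((~X & Y) & ~Z) & ~W) | (((X & ~Y) & Z) & ~W)) | (((X & Y) & Z) & ~W)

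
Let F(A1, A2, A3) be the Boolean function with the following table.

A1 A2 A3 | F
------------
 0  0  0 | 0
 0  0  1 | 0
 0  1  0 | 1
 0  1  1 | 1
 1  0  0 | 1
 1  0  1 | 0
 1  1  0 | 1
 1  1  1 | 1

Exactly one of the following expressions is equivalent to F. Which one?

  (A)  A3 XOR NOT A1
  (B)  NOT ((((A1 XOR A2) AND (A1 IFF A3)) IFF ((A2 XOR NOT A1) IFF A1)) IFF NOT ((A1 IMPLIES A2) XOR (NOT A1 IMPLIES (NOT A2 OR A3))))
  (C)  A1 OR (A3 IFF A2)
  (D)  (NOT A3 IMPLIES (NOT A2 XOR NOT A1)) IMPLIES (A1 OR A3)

(A) fails at (0,0,0): the formula yields 1, F is 0.
(C) fails at (0,0,0): the formula yields 1, F is 0.
(D) fails at (0,0,0): the formula yields 1, F is 0.
Only (B) survives; checking it on all 8 rows confirms it matches F.

B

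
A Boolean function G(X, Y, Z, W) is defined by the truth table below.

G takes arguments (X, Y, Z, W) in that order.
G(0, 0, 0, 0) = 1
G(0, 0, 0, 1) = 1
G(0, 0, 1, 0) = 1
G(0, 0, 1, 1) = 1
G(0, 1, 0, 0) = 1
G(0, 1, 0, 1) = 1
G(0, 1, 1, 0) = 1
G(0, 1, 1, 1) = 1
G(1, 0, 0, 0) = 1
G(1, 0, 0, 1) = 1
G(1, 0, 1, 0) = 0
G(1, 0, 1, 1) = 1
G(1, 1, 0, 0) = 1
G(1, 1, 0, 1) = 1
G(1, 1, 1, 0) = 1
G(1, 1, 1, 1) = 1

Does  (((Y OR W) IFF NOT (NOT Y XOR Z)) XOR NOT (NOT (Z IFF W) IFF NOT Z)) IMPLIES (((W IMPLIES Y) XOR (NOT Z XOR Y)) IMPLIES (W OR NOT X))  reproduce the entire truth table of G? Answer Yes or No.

Yes

Test each input against both G and the formula:
  X=0, Y=0, Z=0, W=0: formula gives 1, G = 1 ✓
  X=0, Y=0, Z=0, W=1: formula gives 1, G = 1 ✓
  X=0, Y=0, Z=1, W=0: formula gives 1, G = 1 ✓
  X=0, Y=0, Z=1, W=1: formula gives 1, G = 1 ✓
  …and likewise for the remaining 12 rows.
Every row agrees, so the formula is equivalent.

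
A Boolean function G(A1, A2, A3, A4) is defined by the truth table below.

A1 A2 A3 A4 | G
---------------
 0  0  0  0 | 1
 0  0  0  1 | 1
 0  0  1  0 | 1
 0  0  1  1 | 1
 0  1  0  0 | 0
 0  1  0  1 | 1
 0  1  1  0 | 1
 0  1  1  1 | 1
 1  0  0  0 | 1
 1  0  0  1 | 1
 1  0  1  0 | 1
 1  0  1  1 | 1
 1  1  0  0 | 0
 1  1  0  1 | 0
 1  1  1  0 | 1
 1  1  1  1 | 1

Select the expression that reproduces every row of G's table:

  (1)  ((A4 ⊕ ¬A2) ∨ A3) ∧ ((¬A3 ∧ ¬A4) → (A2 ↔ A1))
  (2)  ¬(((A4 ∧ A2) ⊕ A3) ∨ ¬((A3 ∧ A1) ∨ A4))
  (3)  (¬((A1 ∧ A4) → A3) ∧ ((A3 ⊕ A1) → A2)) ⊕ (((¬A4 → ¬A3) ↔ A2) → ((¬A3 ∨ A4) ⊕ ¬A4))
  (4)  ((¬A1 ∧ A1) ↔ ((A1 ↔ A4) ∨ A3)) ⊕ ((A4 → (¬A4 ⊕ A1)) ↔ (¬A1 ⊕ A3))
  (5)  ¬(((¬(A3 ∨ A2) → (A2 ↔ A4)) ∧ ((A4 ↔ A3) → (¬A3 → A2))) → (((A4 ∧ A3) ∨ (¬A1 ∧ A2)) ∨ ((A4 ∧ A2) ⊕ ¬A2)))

(1) fails at (0,0,0,1): the formula yields 0, G is 1.
(2) fails at (0,0,0,0): the formula yields 0, G is 1.
(4) fails at (0,0,1,0): the formula yields 0, G is 1.
(5) fails at (0,0,0,0): the formula yields 0, G is 1.
Only (3) survives; checking it on all 16 rows confirms it matches G.

3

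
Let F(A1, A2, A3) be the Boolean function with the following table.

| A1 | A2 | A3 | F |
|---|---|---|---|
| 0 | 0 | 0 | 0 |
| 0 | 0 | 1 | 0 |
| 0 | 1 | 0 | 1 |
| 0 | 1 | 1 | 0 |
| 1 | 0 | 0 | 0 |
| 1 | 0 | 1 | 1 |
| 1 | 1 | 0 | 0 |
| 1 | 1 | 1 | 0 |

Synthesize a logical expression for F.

F(A1, A2, A3) = ((A1' · A2) · A3') + ((A1 · A2') · A3)

F=1 on 2 inputs: (0,1,0), (1,0,1). Reading each as a conjunction of literals (¬A1·A2·¬A3, A1·¬A2·A3) and taking the OR gives the canonical DNF.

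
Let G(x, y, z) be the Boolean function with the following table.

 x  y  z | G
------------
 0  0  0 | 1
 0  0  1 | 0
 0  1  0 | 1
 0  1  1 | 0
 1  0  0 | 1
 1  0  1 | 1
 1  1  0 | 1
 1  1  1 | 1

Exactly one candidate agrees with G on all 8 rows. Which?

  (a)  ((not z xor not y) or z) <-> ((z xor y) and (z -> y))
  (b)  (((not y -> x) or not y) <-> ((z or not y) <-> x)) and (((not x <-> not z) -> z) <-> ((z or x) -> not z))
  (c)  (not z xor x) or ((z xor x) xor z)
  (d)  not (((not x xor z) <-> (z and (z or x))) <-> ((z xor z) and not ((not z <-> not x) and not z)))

(a): at (1,0,1) it gives 0, but G = 1 — eliminated.
(b): at (0,0,0) it gives 0, but G = 1 — eliminated.
(d): at (0,0,0) it gives 0, but G = 1 — eliminated.
(c) is the remaining candidate, and it agrees with G on all 8 inputs.

c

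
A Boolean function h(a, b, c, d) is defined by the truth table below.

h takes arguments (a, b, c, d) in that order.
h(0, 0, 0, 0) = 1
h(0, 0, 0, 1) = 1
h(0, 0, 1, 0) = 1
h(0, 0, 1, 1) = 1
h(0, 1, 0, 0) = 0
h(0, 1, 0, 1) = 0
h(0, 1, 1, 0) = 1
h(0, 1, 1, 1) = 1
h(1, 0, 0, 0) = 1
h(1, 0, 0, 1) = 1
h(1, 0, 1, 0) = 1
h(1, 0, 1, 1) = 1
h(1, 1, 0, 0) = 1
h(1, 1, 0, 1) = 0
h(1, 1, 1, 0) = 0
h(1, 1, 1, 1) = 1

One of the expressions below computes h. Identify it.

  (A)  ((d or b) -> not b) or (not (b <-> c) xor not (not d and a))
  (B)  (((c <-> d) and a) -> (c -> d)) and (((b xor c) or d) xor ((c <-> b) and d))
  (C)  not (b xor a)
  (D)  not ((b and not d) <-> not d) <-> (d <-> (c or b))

(B): at (0,0,0,0) it gives 0, but h = 1 — eliminated.
(C): at (0,1,1,0) it gives 0, but h = 1 — eliminated.
(D): at (0,0,1,0) it gives 0, but h = 1 — eliminated.
That leaves (A). Evaluating it on every row reproduces the table of h exactly.

A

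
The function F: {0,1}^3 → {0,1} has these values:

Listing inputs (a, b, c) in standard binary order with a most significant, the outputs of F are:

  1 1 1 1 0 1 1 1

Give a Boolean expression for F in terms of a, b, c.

F(a, b, c) = ~((a & ~b) & ~c)

F is 0 on exactly one input, (1,0,0), whose minterm is a·¬b·¬c. So F is the negation of that single conjunction.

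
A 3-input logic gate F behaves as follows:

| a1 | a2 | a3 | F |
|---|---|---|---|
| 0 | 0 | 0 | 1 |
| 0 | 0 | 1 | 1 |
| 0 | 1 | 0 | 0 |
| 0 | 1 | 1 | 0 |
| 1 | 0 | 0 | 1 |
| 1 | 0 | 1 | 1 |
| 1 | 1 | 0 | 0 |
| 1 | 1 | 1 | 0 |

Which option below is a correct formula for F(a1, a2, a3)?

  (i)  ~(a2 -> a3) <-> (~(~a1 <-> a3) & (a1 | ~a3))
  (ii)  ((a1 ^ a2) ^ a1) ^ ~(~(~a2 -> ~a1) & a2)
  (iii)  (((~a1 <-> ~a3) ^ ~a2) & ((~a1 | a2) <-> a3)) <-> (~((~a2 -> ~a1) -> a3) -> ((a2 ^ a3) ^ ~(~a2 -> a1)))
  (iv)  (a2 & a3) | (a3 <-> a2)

(i) disagrees with F on (0,0,0) (formula → 0, table → 1); rule it out.
(iii) disagrees with F on (0,0,0) (formula → 0, table → 1); rule it out.
(iv) disagrees with F on (0,0,1) (formula → 0, table → 1); rule it out.
That leaves (ii). Evaluating it on every row reproduces the table of F exactly.

ii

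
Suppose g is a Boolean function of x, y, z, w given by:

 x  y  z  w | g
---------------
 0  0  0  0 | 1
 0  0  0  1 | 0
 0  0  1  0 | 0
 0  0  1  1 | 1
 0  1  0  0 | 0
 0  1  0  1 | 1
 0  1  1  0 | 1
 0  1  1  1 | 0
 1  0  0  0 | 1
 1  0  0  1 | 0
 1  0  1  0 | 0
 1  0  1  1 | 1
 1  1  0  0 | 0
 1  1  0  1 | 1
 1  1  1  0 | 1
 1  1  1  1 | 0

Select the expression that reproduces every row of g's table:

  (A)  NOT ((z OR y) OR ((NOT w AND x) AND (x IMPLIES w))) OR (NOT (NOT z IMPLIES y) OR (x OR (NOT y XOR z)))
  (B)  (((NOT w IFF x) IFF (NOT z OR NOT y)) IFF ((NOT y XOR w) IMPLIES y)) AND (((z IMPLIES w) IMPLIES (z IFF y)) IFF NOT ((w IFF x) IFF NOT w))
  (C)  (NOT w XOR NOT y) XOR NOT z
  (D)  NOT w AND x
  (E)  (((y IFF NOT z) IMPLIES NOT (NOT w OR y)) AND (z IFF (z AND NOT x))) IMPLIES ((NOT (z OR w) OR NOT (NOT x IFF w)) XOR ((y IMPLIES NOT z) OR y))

C

(A) fails at (0,0,0,1): the formula yields 1, g is 0.
(B) fails at (0,0,0,0): the formula yields 0, g is 1.
(D) fails at (0,0,0,0): the formula yields 0, g is 1.
(E) fails at (0,0,0,0): the formula yields 0, g is 1.
(C) is the remaining candidate, and it agrees with g on all 16 inputs.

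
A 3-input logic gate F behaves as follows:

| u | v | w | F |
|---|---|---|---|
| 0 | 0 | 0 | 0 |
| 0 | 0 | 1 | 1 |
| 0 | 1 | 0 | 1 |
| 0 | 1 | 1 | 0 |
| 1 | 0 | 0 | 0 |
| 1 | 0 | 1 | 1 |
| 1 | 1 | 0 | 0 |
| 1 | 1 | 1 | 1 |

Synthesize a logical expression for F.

F(u, v, w) = ((((not u and not v) and w) or ((not u and v) and not w)) or ((u and not v) and w)) or ((u and v) and w)

F=1 on 4 inputs: (0,0,1), (0,1,0), (1,0,1), (1,1,1). Reading each as a conjunction of literals (¬u·¬v·w, ¬u·v·¬w, u·¬v·w, u·v·w) and taking the OR gives the canonical DNF.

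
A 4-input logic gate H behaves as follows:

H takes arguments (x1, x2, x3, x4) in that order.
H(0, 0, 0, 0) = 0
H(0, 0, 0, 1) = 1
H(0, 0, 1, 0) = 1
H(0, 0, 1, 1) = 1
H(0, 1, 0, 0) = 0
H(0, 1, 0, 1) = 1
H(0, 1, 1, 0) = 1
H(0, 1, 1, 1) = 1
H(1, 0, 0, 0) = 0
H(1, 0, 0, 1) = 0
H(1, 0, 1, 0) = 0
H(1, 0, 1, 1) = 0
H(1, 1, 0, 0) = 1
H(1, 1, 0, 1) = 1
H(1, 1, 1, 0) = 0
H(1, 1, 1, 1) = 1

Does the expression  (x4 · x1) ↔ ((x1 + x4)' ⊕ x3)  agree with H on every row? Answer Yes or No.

Evaluate (x4 · x1) ↔ ((x1 + x4)' ⊕ x3) on each row and compare to H:
  x1=0, x2=0, x3=0, x4=0: formula gives 0, H = 0 ✓
  x1=0, x2=0, x3=0, x4=1: formula gives 1, H = 1 ✓
  x1=0, x2=0, x3=1, x4=0: formula gives 1, H = 1 ✓
  x1=0, x2=0, x3=1, x4=1: formula gives 0, but H = 1 ✗
Since they disagree at (0,0,1,1), the expression is not a correct formula for H.

No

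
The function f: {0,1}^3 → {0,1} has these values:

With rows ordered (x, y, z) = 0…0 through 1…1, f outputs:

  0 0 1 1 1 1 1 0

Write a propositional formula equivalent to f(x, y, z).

The 0-rows are (0,0,0), (0,0,1), (1,1,1). Take each as a conjunction (¬x·¬y·¬z, ¬x·¬y·z, x·y·z), form their disjunction, and complement — that gives a formula that is 1 everywhere f is.

f(x, y, z) = ¬((((¬x ∧ ¬y) ∧ ¬z) ∨ ((¬x ∧ ¬y) ∧ z)) ∨ ((x ∧ y) ∧ z))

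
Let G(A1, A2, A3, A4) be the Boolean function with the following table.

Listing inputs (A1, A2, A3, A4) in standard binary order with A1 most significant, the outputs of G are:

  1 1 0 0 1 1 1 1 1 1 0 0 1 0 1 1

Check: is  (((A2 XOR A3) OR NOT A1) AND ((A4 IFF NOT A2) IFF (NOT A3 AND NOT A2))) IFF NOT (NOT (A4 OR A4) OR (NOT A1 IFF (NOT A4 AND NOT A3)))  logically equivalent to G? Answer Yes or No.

Evaluate (((A2 XOR A3) OR NOT A1) AND ((A4 IFF NOT A2) IFF (NOT A3 AND NOT A2))) IFF NOT (NOT (A4 OR A4) OR (NOT A1 IFF (NOT A4 AND NOT A3))) on each row and compare to G:
  A1=0, A2=0, A3=0, A4=0: formula gives 1, G = 1 ✓
  A1=0, A2=0, A3=0, A4=1: formula gives 1, G = 1 ✓
  A1=0, A2=0, A3=1, A4=0: formula gives 0, G = 0 ✓
  A1=0, A2=0, A3=1, A4=1: formula gives 0, G = 0 ✓
  …
  A1=1, A2=0, A3=1, A4=1: formula gives 1, but G = 0 ✗
A single disagreement suffices: at (1,0,1,1) they differ, so the formula does not compute G.

No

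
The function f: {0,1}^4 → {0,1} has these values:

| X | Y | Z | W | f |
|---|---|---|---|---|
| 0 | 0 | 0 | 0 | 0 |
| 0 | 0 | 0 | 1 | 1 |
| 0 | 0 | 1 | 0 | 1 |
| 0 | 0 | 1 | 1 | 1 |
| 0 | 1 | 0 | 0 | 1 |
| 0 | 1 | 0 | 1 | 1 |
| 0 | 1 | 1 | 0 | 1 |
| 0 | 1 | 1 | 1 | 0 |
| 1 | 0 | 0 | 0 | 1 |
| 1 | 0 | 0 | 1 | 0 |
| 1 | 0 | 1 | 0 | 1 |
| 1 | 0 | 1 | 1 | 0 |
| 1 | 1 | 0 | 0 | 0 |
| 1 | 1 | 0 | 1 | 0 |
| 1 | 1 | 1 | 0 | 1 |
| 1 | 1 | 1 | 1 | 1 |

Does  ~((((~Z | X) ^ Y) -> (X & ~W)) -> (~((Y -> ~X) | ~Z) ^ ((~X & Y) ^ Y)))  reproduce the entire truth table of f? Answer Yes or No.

No

Check the formula against f row by row:
  X=0, Y=0, Z=0, W=0: formula gives 0, f = 0 ✓
  X=0, Y=0, Z=0, W=1: formula gives 0, but f = 1 ✗
A single disagreement suffices: at (0,0,0,1) they differ, so the formula does not compute f.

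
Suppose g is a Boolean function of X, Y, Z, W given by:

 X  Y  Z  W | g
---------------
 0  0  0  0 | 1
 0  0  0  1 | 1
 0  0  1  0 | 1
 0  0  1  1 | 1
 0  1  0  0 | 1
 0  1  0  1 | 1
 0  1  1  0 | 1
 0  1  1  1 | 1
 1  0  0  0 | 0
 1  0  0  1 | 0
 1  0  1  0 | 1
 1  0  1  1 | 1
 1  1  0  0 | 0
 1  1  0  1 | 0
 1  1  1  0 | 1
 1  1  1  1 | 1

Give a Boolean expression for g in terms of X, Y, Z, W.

g(X, Y, Z, W) = ¬((((((X ∧ ¬Y) ∧ ¬Z) ∧ ¬W) ∨ (((X ∧ ¬Y) ∧ ¬Z) ∧ W)) ∨ (((X ∧ Y) ∧ ¬Z) ∧ ¬W)) ∨ (((X ∧ Y) ∧ ¬Z) ∧ W))

g is 0 on only 4 rows — (1,0,0,0), (1,0,0,1), (1,1,0,0), (1,1,0,1). Writing each as a minterm (X·¬Y·¬Z·¬W, X·¬Y·¬Z·W, X·Y·¬Z·¬W, X·Y·¬Z·W) and OR-ing them characterizes exactly where g=0, so g is the negation of that disjunction.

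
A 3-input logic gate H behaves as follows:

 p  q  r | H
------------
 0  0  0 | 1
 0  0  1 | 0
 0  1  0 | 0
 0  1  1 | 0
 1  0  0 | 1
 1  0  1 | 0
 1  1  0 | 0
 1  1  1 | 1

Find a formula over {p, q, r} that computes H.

The 1-rows are (0,0,0), (1,0,0), (1,1,1). Each contributes one minterm — ¬p·¬q·¬r; p·¬q·¬r; p·q·r — and their disjunction is a sum-of-products form of H.

H(p, q, r) = (((not p and not q) and not r) or ((p and not q) and not r)) or ((p and q) and r)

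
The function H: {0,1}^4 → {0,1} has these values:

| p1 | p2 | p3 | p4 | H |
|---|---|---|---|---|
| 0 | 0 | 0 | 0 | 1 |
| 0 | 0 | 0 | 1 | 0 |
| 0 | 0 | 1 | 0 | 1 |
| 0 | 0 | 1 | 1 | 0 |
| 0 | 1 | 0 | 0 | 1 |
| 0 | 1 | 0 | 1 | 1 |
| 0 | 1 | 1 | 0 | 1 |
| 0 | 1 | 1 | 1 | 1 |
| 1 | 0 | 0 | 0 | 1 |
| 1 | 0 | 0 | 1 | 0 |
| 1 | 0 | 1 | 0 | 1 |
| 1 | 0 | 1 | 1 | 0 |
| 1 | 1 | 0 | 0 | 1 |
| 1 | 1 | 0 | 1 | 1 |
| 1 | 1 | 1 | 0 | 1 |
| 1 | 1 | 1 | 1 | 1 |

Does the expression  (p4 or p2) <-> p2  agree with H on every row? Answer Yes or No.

Yes

Check the formula against H row by row:
  p1=0, p2=0, p3=0, p4=0: formula gives 1, H = 1 ✓
  p1=0, p2=0, p3=0, p4=1: formula gives 0, H = 0 ✓
  p1=0, p2=0, p3=1, p4=0: formula gives 1, H = 1 ✓
  p1=0, p2=0, p3=1, p4=1: formula gives 0, H = 0 ✓
  …and likewise for the remaining 12 rows.
No disagreement on any input; they are logically equivalent.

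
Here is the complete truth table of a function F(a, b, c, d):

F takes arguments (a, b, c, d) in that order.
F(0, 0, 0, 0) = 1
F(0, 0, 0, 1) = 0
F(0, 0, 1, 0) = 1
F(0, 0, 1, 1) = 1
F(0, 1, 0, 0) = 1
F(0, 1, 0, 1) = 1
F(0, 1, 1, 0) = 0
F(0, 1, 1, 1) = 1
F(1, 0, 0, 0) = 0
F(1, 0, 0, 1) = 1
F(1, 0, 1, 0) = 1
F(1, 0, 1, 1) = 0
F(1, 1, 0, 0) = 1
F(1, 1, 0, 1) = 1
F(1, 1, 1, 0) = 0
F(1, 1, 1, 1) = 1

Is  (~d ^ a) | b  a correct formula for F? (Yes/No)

No

Check the formula against F row by row:
  a=0, b=0, c=0, d=0: formula gives 1, F = 1 ✓
  a=0, b=0, c=0, d=1: formula gives 0, F = 0 ✓
  a=0, b=0, c=1, d=0: formula gives 1, F = 1 ✓
  a=0, b=0, c=1, d=1: formula gives 0, but F = 1 ✗
Since they disagree at (0,0,1,1), the expression is not a correct formula for F.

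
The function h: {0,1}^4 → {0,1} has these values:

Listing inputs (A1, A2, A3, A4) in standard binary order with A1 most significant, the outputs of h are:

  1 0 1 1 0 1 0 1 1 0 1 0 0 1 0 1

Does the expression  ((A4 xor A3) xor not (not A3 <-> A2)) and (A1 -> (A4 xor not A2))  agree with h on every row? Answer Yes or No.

Evaluate ((A4 xor A3) xor not (not A3 <-> A2)) and (A1 -> (A4 xor not A2)) on each row and compare to h:
  A1=0, A2=0, A3=0, A4=0: formula gives 1, h = 1 ✓
  A1=0, A2=0, A3=0, A4=1: formula gives 0, h = 0 ✓
  A1=0, A2=0, A3=1, A4=0: formula gives 1, h = 1 ✓
  A1=0, A2=0, A3=1, A4=1: formula gives 0, but h = 1 ✗
Since they disagree at (0,0,1,1), the expression is not a correct formula for h.

No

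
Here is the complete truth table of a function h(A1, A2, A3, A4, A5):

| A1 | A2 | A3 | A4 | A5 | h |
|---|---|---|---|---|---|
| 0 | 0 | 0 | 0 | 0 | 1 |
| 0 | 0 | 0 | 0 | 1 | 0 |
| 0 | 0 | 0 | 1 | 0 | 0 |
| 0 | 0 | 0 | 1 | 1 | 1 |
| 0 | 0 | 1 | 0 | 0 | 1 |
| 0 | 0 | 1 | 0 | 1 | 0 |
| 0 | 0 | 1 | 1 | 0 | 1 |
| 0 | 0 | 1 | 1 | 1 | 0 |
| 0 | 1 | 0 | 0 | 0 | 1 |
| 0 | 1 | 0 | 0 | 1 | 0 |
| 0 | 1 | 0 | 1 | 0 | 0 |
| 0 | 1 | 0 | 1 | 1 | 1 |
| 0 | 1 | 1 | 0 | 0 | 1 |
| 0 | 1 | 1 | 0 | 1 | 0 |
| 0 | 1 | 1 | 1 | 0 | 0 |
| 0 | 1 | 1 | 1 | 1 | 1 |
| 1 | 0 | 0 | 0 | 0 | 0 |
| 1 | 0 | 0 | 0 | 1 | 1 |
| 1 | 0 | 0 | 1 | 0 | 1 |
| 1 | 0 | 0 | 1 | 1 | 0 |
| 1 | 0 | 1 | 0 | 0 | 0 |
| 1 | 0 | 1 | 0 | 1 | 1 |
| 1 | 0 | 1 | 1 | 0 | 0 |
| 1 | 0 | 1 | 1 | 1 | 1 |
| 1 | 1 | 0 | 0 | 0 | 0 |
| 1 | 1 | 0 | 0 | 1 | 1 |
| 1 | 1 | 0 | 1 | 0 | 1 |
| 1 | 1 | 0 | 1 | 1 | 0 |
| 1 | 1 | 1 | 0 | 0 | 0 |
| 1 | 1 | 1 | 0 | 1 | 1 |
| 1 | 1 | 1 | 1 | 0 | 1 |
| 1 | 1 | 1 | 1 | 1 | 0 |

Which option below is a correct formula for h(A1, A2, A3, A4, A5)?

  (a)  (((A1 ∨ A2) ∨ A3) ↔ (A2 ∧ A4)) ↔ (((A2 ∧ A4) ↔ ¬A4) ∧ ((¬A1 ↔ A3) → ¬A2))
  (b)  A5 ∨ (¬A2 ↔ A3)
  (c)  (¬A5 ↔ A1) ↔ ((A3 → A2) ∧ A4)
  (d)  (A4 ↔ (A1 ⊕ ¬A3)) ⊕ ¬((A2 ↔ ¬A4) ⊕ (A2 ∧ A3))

(a) disagrees with h on (0,0,0,0,0) (formula → 0, table → 1); rule it out.
(b) disagrees with h on (0,0,0,0,0) (formula → 0, table → 1); rule it out.
(d) disagrees with h on (0,0,0,0,1) (formula → 1, table → 0); rule it out.
(c) is the remaining candidate, and it agrees with h on all 32 inputs.

c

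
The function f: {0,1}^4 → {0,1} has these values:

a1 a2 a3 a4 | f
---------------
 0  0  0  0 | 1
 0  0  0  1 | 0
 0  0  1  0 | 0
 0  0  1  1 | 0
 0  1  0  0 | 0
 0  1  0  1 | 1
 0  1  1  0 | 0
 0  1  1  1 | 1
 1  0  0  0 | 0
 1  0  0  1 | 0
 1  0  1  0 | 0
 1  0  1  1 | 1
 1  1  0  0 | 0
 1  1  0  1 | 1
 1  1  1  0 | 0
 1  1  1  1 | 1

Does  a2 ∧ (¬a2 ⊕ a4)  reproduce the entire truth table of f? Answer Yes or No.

No

Evaluate a2 ∧ (¬a2 ⊕ a4) on each row and compare to f:
  a1=0, a2=0, a3=0, a4=0: formula gives 0, but f = 1 ✗
A single disagreement suffices: at (0,0,0,0) they differ, so the formula does not compute f.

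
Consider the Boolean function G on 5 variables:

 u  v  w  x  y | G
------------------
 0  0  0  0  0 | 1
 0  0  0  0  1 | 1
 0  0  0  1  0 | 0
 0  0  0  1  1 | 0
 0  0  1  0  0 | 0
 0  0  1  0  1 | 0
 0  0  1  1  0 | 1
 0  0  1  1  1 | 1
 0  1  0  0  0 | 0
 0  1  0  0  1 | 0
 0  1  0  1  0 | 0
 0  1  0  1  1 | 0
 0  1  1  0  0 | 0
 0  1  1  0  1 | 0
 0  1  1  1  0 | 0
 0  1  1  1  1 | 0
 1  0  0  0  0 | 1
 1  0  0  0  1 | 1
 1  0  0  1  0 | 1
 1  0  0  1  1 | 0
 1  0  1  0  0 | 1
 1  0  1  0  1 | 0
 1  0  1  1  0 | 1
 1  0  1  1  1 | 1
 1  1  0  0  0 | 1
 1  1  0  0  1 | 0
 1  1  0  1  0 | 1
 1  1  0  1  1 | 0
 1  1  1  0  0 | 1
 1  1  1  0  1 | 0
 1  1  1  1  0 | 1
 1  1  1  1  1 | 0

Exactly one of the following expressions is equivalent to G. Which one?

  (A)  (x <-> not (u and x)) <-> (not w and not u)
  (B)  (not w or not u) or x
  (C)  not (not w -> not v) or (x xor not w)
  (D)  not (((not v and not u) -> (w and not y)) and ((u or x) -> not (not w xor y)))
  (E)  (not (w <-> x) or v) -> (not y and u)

(A) disagrees with G on (0,0,0,0,0) (formula → 0, table → 1); rule it out.
(B) disagrees with G on (0,0,0,1,0) (formula → 1, table → 0); rule it out.
(C) disagrees with G on (0,1,0,0,0) (formula → 1, table → 0); rule it out.
(D) disagrees with G on (0,0,0,1,0) (formula → 1, table → 0); rule it out.
That leaves (E). Evaluating it on every row reproduces the table of G exactly.

E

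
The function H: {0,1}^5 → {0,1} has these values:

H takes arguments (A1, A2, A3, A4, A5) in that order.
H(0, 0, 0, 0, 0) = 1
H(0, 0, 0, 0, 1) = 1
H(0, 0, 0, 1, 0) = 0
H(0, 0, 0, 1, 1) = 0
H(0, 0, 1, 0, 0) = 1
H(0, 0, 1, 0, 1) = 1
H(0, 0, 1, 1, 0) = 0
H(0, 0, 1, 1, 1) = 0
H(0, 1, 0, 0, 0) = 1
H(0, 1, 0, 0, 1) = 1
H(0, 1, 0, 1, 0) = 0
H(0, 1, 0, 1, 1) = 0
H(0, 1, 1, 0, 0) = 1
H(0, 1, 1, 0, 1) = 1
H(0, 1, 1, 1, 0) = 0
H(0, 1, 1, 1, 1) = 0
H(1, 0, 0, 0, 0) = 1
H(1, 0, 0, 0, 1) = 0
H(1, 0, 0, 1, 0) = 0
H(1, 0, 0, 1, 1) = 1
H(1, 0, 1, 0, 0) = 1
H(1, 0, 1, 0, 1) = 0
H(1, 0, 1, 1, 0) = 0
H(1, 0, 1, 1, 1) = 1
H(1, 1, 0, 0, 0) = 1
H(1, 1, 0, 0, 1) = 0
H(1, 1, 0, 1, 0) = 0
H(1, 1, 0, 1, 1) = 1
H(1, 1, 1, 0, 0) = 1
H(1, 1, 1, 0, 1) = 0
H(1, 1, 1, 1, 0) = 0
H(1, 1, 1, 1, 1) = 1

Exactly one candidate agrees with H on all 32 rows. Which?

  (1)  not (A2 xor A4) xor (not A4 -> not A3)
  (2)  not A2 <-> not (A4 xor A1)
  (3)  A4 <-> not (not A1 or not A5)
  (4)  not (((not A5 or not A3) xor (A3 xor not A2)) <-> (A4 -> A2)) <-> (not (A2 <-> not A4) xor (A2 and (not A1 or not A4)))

(1): at (0,0,0,0,0) it gives 0, but H = 1 — eliminated.
(2): at (0,1,0,0,0) it gives 0, but H = 1 — eliminated.
(4): at (0,0,0,1,0) it gives 1, but H = 0 — eliminated.
(3) is the remaining candidate, and it agrees with H on all 32 inputs.

3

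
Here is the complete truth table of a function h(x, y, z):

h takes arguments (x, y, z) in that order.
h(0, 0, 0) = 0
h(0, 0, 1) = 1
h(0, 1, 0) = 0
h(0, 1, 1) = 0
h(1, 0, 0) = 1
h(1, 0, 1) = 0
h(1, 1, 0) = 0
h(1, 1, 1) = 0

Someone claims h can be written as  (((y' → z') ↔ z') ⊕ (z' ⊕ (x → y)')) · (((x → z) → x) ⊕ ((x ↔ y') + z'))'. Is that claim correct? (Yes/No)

Check the formula against h row by row:
  x=0, y=0, z=0: formula gives 0, h = 0 ✓
  x=0, y=0, z=1: formula gives 1, h = 1 ✓
  x=0, y=1, z=0: formula gives 0, h = 0 ✓
  x=0, y=1, z=1: formula gives 0, h = 0 ✓
  x=1, y=0, z=0: formula gives 1, h = 1 ✓
  … (the remaining 3 rows also agree.)
All 8 rows match — the expression computes h exactly.

Yes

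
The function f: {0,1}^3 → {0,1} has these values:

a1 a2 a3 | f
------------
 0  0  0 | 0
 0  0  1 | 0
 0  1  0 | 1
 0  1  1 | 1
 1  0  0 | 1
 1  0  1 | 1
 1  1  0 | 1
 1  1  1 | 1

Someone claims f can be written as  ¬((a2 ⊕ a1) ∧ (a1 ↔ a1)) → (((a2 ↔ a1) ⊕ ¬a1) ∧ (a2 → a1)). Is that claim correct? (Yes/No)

Test each input against both f and the formula:
  a1=0, a2=0, a3=0: formula gives 0, f = 0 ✓
  a1=0, a2=0, a3=1: formula gives 0, f = 0 ✓
  a1=0, a2=1, a3=0: formula gives 1, f = 1 ✓
  a1=0, a2=1, a3=1: formula gives 1, f = 1 ✓
  a1=1, a2=0, a3=0: formula gives 1, f = 1 ✓
  … (the remaining 3 rows also agree.)
All 8 rows match — the expression computes f exactly.

Yes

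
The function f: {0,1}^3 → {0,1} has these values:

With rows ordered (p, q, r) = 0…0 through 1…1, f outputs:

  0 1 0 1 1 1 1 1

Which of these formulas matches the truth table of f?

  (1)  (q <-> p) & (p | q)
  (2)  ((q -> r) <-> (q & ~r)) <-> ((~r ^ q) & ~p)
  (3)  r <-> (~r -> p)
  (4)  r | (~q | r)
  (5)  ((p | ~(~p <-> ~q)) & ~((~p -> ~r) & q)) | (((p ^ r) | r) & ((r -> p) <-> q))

(1) fails at (0,0,1): the formula yields 0, f is 1.
(2) fails at (0,1,0): the formula yields 1, f is 0.
(3) fails at (0,0,0): the formula yields 1, f is 0.
(4) fails at (0,0,0): the formula yields 1, f is 0.
(5) is the remaining candidate, and it agrees with f on all 8 inputs.

5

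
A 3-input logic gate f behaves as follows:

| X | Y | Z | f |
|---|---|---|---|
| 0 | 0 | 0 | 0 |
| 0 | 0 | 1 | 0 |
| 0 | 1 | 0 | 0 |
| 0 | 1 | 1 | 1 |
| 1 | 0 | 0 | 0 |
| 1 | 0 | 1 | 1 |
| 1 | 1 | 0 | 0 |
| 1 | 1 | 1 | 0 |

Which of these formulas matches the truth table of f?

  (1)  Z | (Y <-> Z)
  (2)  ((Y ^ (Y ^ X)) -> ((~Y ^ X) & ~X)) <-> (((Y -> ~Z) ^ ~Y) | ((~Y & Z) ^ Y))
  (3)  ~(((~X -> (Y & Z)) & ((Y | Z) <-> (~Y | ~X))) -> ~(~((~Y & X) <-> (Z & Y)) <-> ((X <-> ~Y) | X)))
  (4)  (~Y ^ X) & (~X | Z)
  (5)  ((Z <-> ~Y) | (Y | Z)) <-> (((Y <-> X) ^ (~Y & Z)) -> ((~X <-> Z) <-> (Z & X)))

(1): at (0,0,0) it gives 1, but f = 0 — eliminated.
(2): at (0,0,1) it gives 1, but f = 0 — eliminated.
(4): at (0,0,0) it gives 1, but f = 0 — eliminated.
(5): at (0,0,1) it gives 1, but f = 0 — eliminated.
(3) is the remaining candidate, and it agrees with f on all 8 inputs.

3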